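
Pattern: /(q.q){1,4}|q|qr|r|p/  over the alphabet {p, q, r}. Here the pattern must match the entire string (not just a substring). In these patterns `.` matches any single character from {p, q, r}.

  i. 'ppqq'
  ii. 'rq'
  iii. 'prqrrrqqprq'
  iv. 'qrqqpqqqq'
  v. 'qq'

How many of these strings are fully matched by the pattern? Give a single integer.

i → no match
ii → no match
iii → no match
iv → match
v → no match
Total matched: 1

1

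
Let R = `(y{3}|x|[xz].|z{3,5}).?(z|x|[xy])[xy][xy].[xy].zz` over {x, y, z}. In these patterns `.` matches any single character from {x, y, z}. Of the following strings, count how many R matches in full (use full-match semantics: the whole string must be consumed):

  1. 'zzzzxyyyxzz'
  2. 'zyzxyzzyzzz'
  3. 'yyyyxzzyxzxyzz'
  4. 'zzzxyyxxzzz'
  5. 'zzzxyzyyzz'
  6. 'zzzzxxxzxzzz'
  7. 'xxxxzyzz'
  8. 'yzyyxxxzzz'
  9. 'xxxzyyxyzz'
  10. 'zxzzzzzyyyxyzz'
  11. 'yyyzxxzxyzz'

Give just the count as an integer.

5

1 → match
2 → no match
3 → no match
4 → match
5 → match
6 → match
7 → no match
8 → no match
9 → no match
10 → no match
11 → match
Total matched: 5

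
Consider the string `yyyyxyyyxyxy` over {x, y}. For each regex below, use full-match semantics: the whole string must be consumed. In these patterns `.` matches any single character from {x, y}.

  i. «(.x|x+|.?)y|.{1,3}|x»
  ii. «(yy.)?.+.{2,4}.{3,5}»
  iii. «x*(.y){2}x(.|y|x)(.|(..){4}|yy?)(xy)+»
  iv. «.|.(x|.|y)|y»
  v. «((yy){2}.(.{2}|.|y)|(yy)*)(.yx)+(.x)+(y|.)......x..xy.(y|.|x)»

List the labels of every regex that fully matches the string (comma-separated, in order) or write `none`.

i → no match
ii → match
iii → match
iv → no match
v → no match

ii, iii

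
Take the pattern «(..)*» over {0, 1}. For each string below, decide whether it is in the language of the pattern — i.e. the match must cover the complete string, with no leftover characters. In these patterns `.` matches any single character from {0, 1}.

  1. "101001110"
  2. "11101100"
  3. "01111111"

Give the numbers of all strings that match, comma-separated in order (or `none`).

2, 3

1. "101001110" → no match
2. "11101100" → match
3. "01111111" → match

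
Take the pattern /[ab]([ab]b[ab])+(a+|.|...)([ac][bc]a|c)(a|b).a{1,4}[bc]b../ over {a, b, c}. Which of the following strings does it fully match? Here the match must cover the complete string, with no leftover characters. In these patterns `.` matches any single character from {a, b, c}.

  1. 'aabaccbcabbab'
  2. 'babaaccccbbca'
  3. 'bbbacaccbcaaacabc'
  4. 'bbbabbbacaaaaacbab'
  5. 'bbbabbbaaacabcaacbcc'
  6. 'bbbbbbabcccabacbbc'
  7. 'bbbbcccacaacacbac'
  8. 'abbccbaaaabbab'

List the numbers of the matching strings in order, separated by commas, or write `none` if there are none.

1 → match
2 → no match
3 → no match
4 → match
5 → match
6 → match
7 → match
8 → no match

1, 4, 5, 6, 7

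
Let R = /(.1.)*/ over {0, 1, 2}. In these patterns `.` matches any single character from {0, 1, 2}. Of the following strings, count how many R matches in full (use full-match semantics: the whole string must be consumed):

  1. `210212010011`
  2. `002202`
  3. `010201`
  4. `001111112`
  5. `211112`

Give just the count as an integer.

2

1. `210212010011` → match
2. `002202` → no match
3. `010201` → no match
4. `001111112` → no match
5. `211112` → match
Total matched: 2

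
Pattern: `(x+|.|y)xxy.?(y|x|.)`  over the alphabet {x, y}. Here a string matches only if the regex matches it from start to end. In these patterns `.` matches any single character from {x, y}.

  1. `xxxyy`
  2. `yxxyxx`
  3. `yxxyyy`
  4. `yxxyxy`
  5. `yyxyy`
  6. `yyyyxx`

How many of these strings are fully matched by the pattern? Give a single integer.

1 → match
2 → match
3 → match
4 → match
5 → no match
6 → no match
Total matched: 4

4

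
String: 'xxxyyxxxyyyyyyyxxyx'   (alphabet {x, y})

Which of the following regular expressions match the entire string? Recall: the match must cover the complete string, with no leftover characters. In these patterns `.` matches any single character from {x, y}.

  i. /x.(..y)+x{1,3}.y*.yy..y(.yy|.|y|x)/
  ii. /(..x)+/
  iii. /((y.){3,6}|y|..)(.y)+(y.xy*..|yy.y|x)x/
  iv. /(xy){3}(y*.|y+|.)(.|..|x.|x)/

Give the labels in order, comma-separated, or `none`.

i

i → match
ii → no match
iii → no match
iv → no match — must start with 'xy'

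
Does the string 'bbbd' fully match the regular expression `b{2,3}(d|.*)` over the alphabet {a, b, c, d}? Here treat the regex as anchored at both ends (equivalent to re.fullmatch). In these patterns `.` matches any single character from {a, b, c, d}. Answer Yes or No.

Yes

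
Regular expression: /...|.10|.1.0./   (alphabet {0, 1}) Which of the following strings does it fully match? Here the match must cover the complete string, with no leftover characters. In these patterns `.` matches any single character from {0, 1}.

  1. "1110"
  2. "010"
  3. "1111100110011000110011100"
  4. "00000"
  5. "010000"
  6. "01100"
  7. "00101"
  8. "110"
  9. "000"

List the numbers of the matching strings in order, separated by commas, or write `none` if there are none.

1 → no match
2 → match
3 → no match
4 → no match
5 → no match
6 → match
7 → no match
8 → match
9 → match

2, 6, 8, 9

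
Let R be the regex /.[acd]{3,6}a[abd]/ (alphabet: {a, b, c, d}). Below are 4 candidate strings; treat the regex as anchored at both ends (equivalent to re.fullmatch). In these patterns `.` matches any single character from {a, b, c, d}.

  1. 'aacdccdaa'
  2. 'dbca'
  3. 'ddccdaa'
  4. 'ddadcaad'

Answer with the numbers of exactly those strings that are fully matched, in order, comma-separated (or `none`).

1 → match
2 → no match
3 → match
4 → match

1, 3, 4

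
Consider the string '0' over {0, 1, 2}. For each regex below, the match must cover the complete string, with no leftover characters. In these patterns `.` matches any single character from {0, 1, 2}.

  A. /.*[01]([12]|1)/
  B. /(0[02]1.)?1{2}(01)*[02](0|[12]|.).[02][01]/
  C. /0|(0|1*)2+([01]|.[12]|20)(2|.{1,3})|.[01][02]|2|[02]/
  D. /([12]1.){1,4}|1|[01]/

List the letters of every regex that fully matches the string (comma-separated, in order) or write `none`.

A → no match
B → no match
C → match
D → match

C, D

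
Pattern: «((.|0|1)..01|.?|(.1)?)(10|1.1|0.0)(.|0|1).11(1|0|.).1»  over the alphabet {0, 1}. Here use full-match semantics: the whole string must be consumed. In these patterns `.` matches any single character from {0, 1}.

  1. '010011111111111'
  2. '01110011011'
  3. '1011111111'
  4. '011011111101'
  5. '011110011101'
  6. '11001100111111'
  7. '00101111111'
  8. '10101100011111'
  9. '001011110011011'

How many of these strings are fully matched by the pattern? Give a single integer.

1 → match
2. '01110011011' → match
3. '1011111111' → match
4. '011011111101' → match
5. '011110011101' → match
6 → match
7. '00101111111' → match
8 → match
9 → match
Total matched: 9

9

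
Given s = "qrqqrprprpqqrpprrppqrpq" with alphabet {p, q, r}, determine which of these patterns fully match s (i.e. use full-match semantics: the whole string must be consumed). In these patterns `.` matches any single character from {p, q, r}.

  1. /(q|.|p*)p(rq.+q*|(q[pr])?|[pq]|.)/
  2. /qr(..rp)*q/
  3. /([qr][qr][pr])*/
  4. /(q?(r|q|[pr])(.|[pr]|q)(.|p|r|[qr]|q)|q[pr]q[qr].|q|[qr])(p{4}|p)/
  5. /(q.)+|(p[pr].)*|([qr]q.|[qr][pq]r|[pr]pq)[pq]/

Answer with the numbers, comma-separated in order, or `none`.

1 → no match
2 → match
3 → no match
4 → no match — must end with "p"
5 → no match

2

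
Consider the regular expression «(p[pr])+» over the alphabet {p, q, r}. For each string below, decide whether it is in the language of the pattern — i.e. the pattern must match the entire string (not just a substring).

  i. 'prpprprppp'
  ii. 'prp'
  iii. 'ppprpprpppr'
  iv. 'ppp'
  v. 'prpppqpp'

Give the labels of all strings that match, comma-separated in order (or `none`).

i. 'prpprprppp' → no match
ii. 'prp' → no match
iii. 'ppprpprpppr' → no match
iv. 'ppp' → no match
v. 'prpppqpp' → no match

none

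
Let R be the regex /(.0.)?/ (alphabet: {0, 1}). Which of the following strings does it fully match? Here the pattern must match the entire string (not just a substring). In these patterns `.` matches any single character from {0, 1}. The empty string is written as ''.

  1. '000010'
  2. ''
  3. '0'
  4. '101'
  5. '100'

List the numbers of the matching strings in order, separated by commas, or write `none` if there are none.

1 → no match
2 → match
3 → no match
4 → match
5 → match

2, 4, 5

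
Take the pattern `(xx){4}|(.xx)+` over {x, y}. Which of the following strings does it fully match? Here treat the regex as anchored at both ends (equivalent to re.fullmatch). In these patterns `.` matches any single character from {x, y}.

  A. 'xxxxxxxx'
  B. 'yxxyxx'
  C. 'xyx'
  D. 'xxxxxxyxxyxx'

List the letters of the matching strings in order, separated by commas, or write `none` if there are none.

A → match
B → match
C → no match — must end with 'xx'
D → match

A, B, D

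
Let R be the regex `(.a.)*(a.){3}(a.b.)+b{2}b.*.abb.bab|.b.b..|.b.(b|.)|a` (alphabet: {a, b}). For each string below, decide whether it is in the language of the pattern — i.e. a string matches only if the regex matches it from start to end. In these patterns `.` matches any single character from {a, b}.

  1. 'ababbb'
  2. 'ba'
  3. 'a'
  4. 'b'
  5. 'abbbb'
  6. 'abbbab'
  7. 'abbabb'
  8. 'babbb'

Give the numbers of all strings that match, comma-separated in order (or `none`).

1. 'ababbb' → match
2. 'ba' → no match
3. 'a' → match
4. 'b' → no match
5. 'abbbb' → no match
6. 'abbbab' → match
7. 'abbabb' → no match
8. 'babbb' → no match

1, 3, 6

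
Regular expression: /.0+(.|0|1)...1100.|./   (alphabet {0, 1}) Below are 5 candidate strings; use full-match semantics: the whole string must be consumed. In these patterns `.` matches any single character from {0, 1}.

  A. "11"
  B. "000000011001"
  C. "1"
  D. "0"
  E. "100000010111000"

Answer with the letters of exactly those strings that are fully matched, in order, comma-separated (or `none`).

A → no match
B → match
C → match
D → match
E → match

B, C, D, E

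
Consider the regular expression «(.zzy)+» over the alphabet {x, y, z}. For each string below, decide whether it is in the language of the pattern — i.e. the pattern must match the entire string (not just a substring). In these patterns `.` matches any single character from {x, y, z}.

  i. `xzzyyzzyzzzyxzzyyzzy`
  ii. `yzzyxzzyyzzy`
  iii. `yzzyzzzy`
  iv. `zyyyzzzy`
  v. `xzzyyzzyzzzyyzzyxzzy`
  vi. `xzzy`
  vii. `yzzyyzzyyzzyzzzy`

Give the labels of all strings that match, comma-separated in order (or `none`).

i, ii, iii, v, vi, vii

i → match
ii → match
iii → match
iv → no match
v → match
vi → match
vii → match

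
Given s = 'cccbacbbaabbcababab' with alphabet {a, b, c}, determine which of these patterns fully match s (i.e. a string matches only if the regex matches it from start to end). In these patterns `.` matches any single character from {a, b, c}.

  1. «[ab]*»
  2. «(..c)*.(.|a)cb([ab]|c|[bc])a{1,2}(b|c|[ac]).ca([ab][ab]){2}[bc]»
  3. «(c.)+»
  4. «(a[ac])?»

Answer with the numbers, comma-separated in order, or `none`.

1 → no match
2 → match
3 → no match
4 → no match

2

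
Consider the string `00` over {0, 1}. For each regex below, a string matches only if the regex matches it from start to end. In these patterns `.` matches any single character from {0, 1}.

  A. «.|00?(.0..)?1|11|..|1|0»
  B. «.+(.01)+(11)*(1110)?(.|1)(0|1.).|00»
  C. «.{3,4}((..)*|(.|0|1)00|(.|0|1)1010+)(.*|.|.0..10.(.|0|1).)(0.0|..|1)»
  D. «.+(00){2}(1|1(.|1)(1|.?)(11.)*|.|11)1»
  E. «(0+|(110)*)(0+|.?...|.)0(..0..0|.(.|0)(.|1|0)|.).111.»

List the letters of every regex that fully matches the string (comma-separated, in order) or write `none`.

A, B

A → match
B → match
C → no match
D → no match — must end with `1`
E → no match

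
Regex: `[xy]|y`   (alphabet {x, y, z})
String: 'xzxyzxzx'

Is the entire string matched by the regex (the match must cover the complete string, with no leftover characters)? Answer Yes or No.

No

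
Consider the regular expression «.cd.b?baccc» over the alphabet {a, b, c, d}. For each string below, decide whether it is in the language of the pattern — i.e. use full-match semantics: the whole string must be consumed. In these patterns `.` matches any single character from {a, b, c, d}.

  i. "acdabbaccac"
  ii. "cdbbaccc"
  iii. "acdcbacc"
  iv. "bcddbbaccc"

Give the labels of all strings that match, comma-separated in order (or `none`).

i → no match — must end with "baccc"
ii → no match
iii → no match — must end with "baccc"
iv → match

iv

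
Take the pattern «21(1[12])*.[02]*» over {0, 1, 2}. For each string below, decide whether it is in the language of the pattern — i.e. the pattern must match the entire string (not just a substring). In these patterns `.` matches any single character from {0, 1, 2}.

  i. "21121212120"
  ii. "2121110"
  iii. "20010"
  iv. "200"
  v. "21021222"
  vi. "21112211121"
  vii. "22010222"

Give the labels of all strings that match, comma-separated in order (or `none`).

i. "21121212120" → match
ii. "2121110" → no match
iii. "20010" → no match — must start with "21"
iv. "200" → no match — must start with "21"
v. "21021222" → no match
vi. "21112211121" → no match
vii. "22010222" → no match — must start with "21"

i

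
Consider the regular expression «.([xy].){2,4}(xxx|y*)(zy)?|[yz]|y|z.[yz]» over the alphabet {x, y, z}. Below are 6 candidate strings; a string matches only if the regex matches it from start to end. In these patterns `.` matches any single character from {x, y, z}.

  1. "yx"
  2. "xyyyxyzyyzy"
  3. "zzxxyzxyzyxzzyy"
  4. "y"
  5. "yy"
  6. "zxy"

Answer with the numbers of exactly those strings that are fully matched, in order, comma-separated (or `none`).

1 → no match
2 → match
3 → no match
4 → match
5 → no match
6 → match

2, 4, 6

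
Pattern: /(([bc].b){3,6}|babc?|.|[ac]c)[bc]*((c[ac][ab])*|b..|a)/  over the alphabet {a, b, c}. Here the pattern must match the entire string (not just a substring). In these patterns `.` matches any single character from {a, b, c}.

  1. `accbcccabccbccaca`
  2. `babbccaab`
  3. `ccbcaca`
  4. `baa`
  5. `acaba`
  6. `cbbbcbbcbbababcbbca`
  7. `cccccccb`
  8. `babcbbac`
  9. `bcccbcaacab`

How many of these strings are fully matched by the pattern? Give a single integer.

3

1 → no match
2 → no match
3 → no match
4 → no match
5 → no match
6 → no match
7 → match
8 → match
9 → match
Total matched: 3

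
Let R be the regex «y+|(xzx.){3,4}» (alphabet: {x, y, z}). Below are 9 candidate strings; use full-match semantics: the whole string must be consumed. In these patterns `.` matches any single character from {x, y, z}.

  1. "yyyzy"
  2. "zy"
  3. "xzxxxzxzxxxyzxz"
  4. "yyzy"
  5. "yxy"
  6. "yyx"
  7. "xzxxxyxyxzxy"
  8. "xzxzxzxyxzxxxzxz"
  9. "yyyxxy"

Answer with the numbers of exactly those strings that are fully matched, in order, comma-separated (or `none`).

8

1 → no match
2 → no match
3 → no match
4 → no match
5 → no match
6 → no match
7 → no match
8 → match
9 → no match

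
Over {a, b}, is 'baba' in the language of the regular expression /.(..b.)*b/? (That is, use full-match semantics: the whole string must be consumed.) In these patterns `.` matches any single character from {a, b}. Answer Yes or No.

Every match must end with 'b', but 'baba' does not.

No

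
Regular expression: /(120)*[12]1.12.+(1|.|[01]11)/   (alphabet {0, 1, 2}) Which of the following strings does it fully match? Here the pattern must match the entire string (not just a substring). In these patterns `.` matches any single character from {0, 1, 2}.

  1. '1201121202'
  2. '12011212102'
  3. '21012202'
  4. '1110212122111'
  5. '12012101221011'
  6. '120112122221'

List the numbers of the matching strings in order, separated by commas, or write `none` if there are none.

1 → match
2 → match
3 → match
4 → no match
5 → no match
6 → match

1, 2, 3, 6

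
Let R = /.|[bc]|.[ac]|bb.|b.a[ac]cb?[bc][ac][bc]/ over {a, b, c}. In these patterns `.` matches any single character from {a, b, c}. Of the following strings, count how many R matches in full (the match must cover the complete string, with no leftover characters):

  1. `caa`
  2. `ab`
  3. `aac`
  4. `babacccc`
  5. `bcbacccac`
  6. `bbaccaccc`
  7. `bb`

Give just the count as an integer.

0

1 → no match
2 → no match
3 → no match
4 → no match
5 → no match
6 → no match
7 → no match
Total matched: 0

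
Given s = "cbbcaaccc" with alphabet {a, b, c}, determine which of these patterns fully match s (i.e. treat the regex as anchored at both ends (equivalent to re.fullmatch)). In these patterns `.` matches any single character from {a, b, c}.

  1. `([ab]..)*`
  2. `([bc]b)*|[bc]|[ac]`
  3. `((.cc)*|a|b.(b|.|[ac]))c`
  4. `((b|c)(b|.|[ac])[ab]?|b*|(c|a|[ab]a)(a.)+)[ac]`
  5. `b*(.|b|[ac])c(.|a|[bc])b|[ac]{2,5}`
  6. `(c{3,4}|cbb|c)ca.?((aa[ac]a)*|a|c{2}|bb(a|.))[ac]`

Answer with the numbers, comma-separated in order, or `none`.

1 → no match
2 → no match
3 → no match
4 → no match
5 → no match
6 → match

6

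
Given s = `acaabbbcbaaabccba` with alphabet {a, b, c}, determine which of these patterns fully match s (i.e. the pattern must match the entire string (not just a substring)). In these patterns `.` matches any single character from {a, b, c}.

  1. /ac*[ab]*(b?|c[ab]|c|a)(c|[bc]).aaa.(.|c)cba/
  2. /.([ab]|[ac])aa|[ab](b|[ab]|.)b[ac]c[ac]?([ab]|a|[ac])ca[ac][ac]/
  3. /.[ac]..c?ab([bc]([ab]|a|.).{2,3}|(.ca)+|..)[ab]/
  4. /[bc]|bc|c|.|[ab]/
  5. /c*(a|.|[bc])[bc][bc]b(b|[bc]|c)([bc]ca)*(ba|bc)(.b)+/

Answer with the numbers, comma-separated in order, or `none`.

1 → match
2 → no match
3 → no match
4 → no match
5 → no match — must end with `b`

1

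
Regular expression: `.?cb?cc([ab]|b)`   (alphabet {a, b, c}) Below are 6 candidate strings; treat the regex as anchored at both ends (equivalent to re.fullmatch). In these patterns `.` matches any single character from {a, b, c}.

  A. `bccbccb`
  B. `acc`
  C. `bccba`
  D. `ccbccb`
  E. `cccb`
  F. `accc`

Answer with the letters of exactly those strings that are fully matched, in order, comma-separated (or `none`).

A → no match
B → no match
C → no match
D → match
E → match
F → no match

D, E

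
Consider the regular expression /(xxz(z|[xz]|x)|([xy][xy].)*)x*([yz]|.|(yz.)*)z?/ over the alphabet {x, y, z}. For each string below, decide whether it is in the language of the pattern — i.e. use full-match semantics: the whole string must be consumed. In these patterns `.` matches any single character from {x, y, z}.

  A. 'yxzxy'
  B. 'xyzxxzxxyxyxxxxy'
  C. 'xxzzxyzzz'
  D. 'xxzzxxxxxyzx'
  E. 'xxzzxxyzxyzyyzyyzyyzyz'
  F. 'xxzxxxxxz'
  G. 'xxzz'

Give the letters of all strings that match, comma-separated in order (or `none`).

A → match
B → match
C → match
D → match
E → match
F → match
G → match

A, B, C, D, E, F, G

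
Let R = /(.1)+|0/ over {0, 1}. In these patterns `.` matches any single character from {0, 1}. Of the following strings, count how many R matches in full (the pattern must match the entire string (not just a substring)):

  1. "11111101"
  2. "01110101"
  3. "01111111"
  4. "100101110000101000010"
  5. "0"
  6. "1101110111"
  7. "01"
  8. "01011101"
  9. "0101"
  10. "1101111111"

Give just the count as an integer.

1 → match
2 → match
3 → match
4 → no match
5 → match
6 → match
7 → match
8 → match
9 → match
10 → match
Total matched: 9

9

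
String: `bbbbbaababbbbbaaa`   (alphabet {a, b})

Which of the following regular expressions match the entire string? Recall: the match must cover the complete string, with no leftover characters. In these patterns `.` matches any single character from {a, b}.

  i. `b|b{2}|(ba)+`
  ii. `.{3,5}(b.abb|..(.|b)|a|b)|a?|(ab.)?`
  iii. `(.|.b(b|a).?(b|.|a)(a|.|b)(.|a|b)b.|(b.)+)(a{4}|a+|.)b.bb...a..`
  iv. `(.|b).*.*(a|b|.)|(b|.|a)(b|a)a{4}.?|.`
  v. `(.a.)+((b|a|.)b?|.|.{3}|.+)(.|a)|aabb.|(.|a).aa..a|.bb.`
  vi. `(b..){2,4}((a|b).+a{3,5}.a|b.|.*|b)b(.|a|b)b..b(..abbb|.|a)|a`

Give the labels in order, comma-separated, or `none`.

iii, iv

i → no match
ii → no match
iii → match
iv → match
v → no match
vi → no match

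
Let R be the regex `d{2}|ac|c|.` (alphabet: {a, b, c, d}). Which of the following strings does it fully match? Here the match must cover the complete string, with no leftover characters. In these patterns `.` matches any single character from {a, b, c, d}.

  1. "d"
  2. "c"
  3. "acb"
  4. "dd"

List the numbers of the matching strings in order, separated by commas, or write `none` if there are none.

1, 2, 4

1 → match
2 → match
3 → no match
4 → match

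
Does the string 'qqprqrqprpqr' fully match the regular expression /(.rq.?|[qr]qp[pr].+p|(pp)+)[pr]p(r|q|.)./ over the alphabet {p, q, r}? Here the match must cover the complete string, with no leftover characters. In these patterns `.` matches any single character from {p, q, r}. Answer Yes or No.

Yes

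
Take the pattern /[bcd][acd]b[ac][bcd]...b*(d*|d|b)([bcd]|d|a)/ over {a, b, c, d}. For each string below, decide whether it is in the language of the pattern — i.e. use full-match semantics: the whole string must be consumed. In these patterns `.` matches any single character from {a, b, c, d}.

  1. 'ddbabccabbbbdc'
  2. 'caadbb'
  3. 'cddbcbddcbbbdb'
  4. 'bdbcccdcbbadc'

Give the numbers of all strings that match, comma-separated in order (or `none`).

1 → match
2. 'caadbb' → no match
3 → no match
4 → no match

1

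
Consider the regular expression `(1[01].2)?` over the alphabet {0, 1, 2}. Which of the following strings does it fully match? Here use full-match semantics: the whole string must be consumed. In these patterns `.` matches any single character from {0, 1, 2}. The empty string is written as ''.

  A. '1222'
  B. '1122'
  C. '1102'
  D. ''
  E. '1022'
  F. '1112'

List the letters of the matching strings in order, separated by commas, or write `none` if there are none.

A → no match
B → match
C → match
D → match
E → match
F → match

B, C, D, E, F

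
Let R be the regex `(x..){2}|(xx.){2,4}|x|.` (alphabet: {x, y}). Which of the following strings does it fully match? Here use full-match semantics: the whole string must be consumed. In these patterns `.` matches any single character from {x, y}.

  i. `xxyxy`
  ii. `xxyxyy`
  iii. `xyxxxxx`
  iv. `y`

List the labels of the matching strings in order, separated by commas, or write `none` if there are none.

ii, iv

i. `xxyxy` → no match
ii. `xxyxyy` → match
iii. `xyxxxxx` → no match
iv. `y` → match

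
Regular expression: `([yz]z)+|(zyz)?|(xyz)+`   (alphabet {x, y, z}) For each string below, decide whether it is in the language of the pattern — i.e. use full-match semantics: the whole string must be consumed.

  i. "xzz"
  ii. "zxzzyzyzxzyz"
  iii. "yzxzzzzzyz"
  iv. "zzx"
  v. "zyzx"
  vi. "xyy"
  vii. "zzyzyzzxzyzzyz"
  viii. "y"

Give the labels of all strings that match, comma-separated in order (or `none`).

none

i → no match
ii → no match
iii → no match
iv → no match
v → no match
vi → no match
vii → no match
viii → no match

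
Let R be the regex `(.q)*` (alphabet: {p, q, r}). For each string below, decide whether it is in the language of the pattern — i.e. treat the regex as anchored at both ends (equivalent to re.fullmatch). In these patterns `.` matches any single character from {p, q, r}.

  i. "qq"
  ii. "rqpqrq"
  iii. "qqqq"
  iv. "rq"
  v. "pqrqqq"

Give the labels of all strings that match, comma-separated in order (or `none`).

i, ii, iii, iv, v

i → match
ii → match
iii → match
iv → match
v → match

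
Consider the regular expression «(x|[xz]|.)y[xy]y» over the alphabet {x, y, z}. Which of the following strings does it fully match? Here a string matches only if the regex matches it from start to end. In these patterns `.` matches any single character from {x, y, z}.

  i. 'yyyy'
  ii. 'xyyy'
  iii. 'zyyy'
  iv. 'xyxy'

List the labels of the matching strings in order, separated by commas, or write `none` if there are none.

i, ii, iii, iv

i → match
ii → match
iii → match
iv → match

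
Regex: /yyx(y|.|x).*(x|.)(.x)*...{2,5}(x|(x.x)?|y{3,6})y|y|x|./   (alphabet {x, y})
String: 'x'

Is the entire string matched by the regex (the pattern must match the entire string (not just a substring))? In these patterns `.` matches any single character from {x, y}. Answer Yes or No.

Yes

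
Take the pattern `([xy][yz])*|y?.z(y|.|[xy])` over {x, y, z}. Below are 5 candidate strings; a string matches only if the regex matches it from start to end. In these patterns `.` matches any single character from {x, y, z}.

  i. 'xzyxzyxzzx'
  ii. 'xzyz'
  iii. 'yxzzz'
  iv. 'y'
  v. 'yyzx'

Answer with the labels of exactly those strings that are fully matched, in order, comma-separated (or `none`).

i → no match
ii → match
iii → no match
iv → no match
v → match

ii, v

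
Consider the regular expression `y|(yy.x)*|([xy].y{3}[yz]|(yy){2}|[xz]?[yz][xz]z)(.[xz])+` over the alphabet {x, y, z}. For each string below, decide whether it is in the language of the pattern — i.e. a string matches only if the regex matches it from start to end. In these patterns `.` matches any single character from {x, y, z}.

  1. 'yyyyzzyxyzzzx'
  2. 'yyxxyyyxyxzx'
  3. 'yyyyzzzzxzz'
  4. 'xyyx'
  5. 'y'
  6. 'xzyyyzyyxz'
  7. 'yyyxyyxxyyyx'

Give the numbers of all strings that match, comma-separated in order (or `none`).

1 → no match
2 → no match
3 → no match
4 → no match
5 → match
6 → no match
7 → match

5, 7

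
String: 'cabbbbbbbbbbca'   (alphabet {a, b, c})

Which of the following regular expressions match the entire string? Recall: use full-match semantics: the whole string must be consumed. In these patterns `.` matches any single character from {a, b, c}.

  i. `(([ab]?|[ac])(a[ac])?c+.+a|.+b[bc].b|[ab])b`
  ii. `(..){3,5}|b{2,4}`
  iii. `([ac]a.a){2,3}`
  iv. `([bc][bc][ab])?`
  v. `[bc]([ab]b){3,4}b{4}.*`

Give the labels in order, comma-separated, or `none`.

v

i → no match — must end with 'b'
ii → no match
iii → no match
iv → no match
v → match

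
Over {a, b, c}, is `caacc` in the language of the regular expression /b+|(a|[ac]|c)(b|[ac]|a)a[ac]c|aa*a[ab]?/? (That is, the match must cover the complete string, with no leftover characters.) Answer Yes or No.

Yes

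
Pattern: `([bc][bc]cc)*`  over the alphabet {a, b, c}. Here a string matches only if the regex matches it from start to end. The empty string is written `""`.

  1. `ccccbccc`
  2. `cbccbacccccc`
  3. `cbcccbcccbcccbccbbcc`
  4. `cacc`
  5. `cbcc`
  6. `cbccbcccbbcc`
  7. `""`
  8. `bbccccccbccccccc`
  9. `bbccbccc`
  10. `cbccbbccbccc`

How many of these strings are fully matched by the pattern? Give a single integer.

8

1 → match
2 → no match
3 → match
4 → no match
5 → match
6 → match
7 → match
8 → match
9 → match
10 → match
Total matched: 8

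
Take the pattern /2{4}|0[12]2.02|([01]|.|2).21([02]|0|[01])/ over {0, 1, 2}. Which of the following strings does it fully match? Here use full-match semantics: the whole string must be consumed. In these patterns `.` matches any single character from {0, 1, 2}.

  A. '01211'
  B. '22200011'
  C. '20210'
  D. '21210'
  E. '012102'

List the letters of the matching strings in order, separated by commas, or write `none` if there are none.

A, C, D, E

A → match
B → no match
C → match
D → match
E → match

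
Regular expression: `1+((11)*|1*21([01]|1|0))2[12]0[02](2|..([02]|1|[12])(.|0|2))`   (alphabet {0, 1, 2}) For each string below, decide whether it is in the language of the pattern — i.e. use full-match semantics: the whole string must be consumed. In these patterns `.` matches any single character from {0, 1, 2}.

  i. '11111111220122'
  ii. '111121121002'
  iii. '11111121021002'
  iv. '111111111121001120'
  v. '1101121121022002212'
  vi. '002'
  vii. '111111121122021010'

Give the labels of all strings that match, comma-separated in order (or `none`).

i → no match
ii. '111121121002' → match
iii → match
iv → match
v → no match
vi. '002' → no match — must start with '1'
vii → match

ii, iii, iv, vii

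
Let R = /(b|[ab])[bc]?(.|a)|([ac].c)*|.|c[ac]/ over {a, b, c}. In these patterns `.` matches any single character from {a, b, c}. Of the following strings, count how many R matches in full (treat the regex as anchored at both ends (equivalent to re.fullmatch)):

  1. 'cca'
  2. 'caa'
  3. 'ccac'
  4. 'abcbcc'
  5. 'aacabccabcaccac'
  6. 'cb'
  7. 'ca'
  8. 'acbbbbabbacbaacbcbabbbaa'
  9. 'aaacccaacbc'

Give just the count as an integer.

1

1 → no match
2 → no match
3 → no match
4 → no match
5 → no match
6 → no match
7 → match
8 → no match
9 → no match
Total matched: 1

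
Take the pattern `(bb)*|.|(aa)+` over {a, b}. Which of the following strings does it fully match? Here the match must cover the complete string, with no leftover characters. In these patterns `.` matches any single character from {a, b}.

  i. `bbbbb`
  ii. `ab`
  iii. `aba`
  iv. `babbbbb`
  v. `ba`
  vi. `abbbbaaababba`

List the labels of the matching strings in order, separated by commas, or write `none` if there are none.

i → no match
ii → no match
iii → no match
iv → no match
v → no match
vi → no match

none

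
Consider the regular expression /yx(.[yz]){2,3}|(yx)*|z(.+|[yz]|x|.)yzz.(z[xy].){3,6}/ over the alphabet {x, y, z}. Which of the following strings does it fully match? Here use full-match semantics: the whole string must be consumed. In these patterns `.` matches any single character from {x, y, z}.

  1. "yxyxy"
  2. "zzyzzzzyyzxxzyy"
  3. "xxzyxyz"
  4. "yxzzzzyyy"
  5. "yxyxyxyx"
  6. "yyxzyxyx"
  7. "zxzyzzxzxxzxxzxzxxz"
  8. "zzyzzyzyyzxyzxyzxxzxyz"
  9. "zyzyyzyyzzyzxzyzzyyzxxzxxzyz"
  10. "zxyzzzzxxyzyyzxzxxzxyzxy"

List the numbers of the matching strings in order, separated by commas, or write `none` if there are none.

2, 5

1 → no match
2 → match
3 → no match
4 → no match
5 → match
6 → no match
7 → no match
8 → no match
9 → no match
10 → no match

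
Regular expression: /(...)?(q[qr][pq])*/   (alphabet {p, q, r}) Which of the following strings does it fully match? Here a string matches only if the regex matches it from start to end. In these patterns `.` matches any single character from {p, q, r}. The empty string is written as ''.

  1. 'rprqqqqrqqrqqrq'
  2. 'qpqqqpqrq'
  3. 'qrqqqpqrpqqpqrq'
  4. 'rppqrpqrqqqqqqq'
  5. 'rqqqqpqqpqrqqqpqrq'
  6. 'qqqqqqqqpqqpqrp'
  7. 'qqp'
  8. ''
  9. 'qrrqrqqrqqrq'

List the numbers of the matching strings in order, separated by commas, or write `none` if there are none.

1 → match
2 → match
3 → match
4 → match
5 → match
6 → match
7 → match
8 → match
9 → match

1, 2, 3, 4, 5, 6, 7, 8, 9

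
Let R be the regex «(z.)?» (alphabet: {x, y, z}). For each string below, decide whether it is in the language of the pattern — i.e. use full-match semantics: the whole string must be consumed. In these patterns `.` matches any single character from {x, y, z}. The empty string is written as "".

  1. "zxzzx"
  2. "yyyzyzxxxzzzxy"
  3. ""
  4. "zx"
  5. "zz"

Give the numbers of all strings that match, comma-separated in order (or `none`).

1 → no match
2 → no match
3 → match
4 → match
5 → match

3, 4, 5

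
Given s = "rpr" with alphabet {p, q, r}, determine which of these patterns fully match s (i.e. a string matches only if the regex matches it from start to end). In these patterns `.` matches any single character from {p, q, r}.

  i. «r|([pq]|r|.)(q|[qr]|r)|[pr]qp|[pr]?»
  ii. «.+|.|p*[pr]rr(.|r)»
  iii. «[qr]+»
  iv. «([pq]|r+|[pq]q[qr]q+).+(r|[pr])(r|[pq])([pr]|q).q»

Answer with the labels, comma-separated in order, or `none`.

i → no match
ii → match
iii → no match
iv → no match — must end with "q"

ii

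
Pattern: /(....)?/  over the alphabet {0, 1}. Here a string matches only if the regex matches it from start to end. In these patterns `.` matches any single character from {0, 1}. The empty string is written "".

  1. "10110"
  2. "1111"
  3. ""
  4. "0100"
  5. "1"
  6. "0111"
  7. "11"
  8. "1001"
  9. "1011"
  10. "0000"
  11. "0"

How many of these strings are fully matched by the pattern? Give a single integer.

7

1. "10110" → no match
2. "1111" → match
3. "" → match
4. "0100" → match
5. "1" → no match
6. "0111" → match
7. "11" → no match
8. "1001" → match
9. "1011" → match
10. "0000" → match
11. "0" → no match
Total matched: 7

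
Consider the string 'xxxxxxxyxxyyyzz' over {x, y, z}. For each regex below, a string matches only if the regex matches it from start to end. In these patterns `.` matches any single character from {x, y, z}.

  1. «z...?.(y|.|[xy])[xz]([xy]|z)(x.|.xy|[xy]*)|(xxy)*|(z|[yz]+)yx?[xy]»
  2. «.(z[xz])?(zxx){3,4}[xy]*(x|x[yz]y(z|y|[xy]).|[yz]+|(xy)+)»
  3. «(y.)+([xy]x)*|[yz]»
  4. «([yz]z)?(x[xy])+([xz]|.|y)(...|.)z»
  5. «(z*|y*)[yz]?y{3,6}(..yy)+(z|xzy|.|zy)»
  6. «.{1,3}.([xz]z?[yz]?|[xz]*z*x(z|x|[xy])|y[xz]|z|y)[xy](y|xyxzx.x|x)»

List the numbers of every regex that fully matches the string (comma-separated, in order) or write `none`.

1 → no match
2 → no match
3 → no match
4 → match
5 → no match
6 → no match

4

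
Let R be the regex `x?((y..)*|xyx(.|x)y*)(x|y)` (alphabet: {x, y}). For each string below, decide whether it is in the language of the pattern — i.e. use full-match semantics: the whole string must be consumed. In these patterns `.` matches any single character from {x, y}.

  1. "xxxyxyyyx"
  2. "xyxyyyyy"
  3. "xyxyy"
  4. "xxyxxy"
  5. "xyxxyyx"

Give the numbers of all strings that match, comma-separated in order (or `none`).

1. "xxxyxyyyx" → no match
2. "xyxyyyyy" → match
3. "xyxyy" → match
4. "xxyxxy" → match
5. "xyxxyyx" → match

2, 3, 4, 5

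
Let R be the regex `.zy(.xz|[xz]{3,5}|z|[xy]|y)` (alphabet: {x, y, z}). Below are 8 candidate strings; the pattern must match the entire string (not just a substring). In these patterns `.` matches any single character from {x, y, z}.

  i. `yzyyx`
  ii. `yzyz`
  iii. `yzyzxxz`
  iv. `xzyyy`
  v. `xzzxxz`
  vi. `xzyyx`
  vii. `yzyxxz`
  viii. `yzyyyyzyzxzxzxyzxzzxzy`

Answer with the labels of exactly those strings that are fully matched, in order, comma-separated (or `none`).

ii, iii, vii

i → no match
ii → match
iii → match
iv → no match
v → no match
vi → no match
vii → match
viii → no match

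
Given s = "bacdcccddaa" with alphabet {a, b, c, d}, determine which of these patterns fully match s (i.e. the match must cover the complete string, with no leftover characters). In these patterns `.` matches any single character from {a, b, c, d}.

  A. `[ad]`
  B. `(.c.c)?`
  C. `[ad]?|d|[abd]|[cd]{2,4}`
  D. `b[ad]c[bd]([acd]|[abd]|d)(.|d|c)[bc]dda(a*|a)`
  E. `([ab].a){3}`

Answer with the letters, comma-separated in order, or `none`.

A → no match
B → no match
C → no match
D → match
E → no match

D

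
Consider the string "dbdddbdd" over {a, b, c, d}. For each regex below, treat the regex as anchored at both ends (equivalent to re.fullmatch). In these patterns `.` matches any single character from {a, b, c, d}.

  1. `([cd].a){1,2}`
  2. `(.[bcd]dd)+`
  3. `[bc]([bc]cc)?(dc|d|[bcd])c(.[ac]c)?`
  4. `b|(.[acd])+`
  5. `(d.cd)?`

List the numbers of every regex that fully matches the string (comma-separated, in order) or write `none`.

2

1 → no match — must end with "a"
2 → match
3 → no match
4 → no match
5 → no match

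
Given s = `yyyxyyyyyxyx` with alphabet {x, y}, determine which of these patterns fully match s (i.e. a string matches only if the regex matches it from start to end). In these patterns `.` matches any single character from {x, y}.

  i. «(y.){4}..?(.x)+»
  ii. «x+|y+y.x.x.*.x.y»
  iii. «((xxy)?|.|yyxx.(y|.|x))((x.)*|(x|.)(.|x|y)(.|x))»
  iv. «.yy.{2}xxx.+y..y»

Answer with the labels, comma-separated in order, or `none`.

i → match
ii → no match
iii → no match
iv → no match — must end with `y`

i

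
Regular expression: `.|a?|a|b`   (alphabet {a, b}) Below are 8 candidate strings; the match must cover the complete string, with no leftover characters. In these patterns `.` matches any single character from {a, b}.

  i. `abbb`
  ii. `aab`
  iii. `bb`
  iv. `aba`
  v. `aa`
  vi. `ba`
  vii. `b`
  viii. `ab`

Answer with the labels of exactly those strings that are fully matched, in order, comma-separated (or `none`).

vii

i → no match
ii → no match
iii → no match
iv → no match
v → no match
vi → no match
vii → match
viii → no match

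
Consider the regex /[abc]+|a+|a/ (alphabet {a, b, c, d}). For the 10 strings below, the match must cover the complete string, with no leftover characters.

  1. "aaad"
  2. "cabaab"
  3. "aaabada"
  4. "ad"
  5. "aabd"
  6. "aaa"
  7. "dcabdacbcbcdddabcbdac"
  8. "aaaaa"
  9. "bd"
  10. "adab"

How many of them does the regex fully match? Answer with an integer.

3

1 → no match
2 → match
3 → no match
4 → no match
5 → no match
6 → match
7 → no match
8 → match
9 → no match
10 → no match
Total matched: 3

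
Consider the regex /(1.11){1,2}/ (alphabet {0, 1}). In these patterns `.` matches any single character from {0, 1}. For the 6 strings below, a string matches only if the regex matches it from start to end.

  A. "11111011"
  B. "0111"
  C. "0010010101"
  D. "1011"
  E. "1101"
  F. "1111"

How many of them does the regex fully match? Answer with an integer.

A → match
B → no match — must start with "1"
C → no match — must start with "1"
D → match
E → no match — must end with "11"
F → match
Total matched: 3

3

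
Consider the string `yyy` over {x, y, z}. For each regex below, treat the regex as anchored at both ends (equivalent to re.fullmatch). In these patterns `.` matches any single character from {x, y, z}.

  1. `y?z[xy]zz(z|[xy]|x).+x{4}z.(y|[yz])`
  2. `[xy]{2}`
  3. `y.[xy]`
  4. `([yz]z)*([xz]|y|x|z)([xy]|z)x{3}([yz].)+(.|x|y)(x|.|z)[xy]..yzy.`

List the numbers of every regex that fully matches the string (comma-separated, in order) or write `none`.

3

1 → no match
2 → no match
3 → match
4 → no match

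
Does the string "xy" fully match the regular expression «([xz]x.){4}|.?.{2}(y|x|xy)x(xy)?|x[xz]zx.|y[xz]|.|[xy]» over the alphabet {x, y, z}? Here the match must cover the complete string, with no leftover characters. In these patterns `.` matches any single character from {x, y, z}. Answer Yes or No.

No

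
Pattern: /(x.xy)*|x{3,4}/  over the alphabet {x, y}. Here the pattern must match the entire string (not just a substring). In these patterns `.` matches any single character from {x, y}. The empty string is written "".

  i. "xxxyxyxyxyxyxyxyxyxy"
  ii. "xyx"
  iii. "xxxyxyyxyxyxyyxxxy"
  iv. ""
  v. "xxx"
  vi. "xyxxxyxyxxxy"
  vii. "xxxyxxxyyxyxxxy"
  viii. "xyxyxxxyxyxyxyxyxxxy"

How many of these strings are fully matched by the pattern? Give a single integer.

4

i → match
ii → no match
iii → no match
iv → match
v → match
vi → no match
vii → no match
viii → match
Total matched: 4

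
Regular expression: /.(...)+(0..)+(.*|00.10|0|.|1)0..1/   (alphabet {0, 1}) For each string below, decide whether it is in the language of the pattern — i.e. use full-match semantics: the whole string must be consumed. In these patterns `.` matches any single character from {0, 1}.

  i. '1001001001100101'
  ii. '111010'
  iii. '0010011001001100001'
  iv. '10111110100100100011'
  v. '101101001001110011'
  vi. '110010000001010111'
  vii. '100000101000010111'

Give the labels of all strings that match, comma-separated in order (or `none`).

i → match
ii → no match — must end with '1'
iii → match
iv → match
v → match
vi → match
vii → match

i, iii, iv, v, vi, vii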